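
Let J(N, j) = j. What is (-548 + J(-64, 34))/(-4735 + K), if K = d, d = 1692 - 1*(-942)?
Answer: 514/2101 ≈ 0.24465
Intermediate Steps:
d = 2634 (d = 1692 + 942 = 2634)
K = 2634
(-548 + J(-64, 34))/(-4735 + K) = (-548 + 34)/(-4735 + 2634) = -514/(-2101) = -514*(-1/2101) = 514/2101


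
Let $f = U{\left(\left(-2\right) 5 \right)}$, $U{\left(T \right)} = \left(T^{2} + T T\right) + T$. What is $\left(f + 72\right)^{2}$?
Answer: $68644$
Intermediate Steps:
$U{\left(T \right)} = T + 2 T^{2}$ ($U{\left(T \right)} = \left(T^{2} + T^{2}\right) + T = 2 T^{2} + T = T + 2 T^{2}$)
$f = 190$ ($f = \left(-2\right) 5 \left(1 + 2 \left(\left(-2\right) 5\right)\right) = - 10 \left(1 + 2 \left(-10\right)\right) = - 10 \left(1 - 20\right) = \left(-10\right) \left(-19\right) = 190$)
$\left(f + 72\right)^{2} = \left(190 + 72\right)^{2} = 262^{2} = 68644$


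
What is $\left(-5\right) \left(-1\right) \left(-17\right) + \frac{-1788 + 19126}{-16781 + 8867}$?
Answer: $- \frac{345014}{3957} \approx -87.191$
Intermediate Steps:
$\left(-5\right) \left(-1\right) \left(-17\right) + \frac{-1788 + 19126}{-16781 + 8867} = 5 \left(-17\right) + \frac{17338}{-7914} = -85 + 17338 \left(- \frac{1}{7914}\right) = -85 - \frac{8669}{3957} = - \frac{345014}{3957}$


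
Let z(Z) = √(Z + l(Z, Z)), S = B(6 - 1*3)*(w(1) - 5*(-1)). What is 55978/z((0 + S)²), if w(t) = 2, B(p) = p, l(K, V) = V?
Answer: 27989*√2/21 ≈ 1884.9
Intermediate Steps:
S = 21 (S = (6 - 1*3)*(2 - 5*(-1)) = (6 - 3)*(2 + 5) = 3*7 = 21)
z(Z) = √2*√Z (z(Z) = √(Z + Z) = √(2*Z) = √2*√Z)
55978/z((0 + S)²) = 55978/((√2*√((0 + 21)²))) = 55978/((√2*√(21²))) = 55978/((√2*√441)) = 55978/((√2*21)) = 55978/((21*√2)) = 55978*(√2/42) = 27989*√2/21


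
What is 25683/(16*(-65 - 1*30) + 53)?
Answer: -8561/489 ≈ -17.507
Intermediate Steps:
25683/(16*(-65 - 1*30) + 53) = 25683/(16*(-65 - 30) + 53) = 25683/(16*(-95) + 53) = 25683/(-1520 + 53) = 25683/(-1467) = 25683*(-1/1467) = -8561/489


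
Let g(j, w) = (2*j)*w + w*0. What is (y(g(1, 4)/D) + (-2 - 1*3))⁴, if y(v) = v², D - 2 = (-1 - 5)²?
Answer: 10243334671441/16983563041 ≈ 603.13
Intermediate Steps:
g(j, w) = 2*j*w (g(j, w) = 2*j*w + 0 = 2*j*w)
D = 38 (D = 2 + (-1 - 5)² = 2 + (-6)² = 2 + 36 = 38)
(y(g(1, 4)/D) + (-2 - 1*3))⁴ = (((2*1*4)/38)² + (-2 - 1*3))⁴ = ((8*(1/38))² + (-2 - 3))⁴ = ((4/19)² - 5)⁴ = (16/361 - 5)⁴ = (-1789/361)⁴ = 10243334671441/16983563041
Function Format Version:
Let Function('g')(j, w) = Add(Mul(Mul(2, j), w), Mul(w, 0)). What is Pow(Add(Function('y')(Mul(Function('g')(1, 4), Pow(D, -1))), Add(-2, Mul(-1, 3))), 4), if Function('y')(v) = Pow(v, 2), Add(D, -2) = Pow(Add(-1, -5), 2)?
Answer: Rational(10243334671441, 16983563041) ≈ 603.13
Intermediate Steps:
Function('g')(j, w) = Mul(2, j, w) (Function('g')(j, w) = Add(Mul(2, j, w), 0) = Mul(2, j, w))
D = 38 (D = Add(2, Pow(Add(-1, -5), 2)) = Add(2, Pow(-6, 2)) = Add(2, 36) = 38)
Pow(Add(Function('y')(Mul(Function('g')(1, 4), Pow(D, -1))), Add(-2, Mul(-1, 3))), 4) = Pow(Add(Pow(Mul(Mul(2, 1, 4), Pow(38, -1)), 2), Add(-2, Mul(-1, 3))), 4) = Pow(Add(Pow(Mul(8, Rational(1, 38)), 2), Add(-2, -3)), 4) = Pow(Add(Pow(Rational(4, 19), 2), -5), 4) = Pow(Add(Rational(16, 361), -5), 4) = Pow(Rational(-1789, 361), 4) = Rational(10243334671441, 16983563041)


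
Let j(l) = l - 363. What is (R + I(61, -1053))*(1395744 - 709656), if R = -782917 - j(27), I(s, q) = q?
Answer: -537641883792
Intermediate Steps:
j(l) = -363 + l
R = -782581 (R = -782917 - (-363 + 27) = -782917 - 1*(-336) = -782917 + 336 = -782581)
(R + I(61, -1053))*(1395744 - 709656) = (-782581 - 1053)*(1395744 - 709656) = -783634*686088 = -537641883792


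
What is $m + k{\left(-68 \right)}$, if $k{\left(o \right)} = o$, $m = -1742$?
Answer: $-1810$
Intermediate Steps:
$m + k{\left(-68 \right)} = -1742 - 68 = -1810$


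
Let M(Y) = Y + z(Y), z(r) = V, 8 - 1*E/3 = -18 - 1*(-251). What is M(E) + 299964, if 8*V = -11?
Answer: 2394301/8 ≈ 2.9929e+5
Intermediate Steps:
E = -675 (E = 24 - 3*(-18 - 1*(-251)) = 24 - 3*(-18 + 251) = 24 - 3*233 = 24 - 699 = -675)
V = -11/8 (V = (⅛)*(-11) = -11/8 ≈ -1.3750)
z(r) = -11/8
M(Y) = -11/8 + Y (M(Y) = Y - 11/8 = -11/8 + Y)
M(E) + 299964 = (-11/8 - 675) + 299964 = -5411/8 + 299964 = 2394301/8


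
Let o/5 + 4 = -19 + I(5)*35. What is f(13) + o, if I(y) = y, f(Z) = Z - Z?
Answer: 760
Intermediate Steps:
f(Z) = 0
o = 760 (o = -20 + 5*(-19 + 5*35) = -20 + 5*(-19 + 175) = -20 + 5*156 = -20 + 780 = 760)
f(13) + o = 0 + 760 = 760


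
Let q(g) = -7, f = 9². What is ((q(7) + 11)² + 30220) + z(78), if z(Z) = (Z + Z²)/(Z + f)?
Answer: 1604562/53 ≈ 30275.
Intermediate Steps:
f = 81
z(Z) = (Z + Z²)/(81 + Z) (z(Z) = (Z + Z²)/(Z + 81) = (Z + Z²)/(81 + Z))
((q(7) + 11)² + 30220) + z(78) = ((-7 + 11)² + 30220) + 78*(1 + 78)/(81 + 78) = (4² + 30220) + 78*79/159 = (16 + 30220) + 78*(1/159)*79 = 30236 + 2054/53 = 1604562/53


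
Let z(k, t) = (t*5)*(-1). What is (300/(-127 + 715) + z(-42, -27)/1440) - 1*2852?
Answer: -4470989/1568 ≈ -2851.4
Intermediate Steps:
z(k, t) = -5*t (z(k, t) = (5*t)*(-1) = -5*t)
(300/(-127 + 715) + z(-42, -27)/1440) - 1*2852 = (300/(-127 + 715) - 5*(-27)/1440) - 1*2852 = (300/588 + 135*(1/1440)) - 2852 = (300*(1/588) + 3/32) - 2852 = (25/49 + 3/32) - 2852 = 947/1568 - 2852 = -4470989/1568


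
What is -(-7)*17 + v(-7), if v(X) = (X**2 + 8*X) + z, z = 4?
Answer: 116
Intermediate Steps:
v(X) = 4 + X**2 + 8*X (v(X) = (X**2 + 8*X) + 4 = 4 + X**2 + 8*X)
-(-7)*17 + v(-7) = -(-7)*17 + (4 + (-7)**2 + 8*(-7)) = -7*(-17) + (4 + 49 - 56) = 119 - 3 = 116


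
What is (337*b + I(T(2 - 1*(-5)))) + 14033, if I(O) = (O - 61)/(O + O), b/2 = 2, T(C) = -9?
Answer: 138464/9 ≈ 15385.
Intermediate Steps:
b = 4 (b = 2*2 = 4)
I(O) = (-61 + O)/(2*O) (I(O) = (-61 + O)/((2*O)) = (-61 + O)*(1/(2*O)) = (-61 + O)/(2*O))
(337*b + I(T(2 - 1*(-5)))) + 14033 = (337*4 + (½)*(-61 - 9)/(-9)) + 14033 = (1348 + (½)*(-⅑)*(-70)) + 14033 = (1348 + 35/9) + 14033 = 12167/9 + 14033 = 138464/9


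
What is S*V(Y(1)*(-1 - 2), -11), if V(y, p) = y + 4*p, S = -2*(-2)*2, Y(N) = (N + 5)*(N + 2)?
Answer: -784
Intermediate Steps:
Y(N) = (2 + N)*(5 + N) (Y(N) = (5 + N)*(2 + N) = (2 + N)*(5 + N))
S = 8 (S = 4*2 = 8)
S*V(Y(1)*(-1 - 2), -11) = 8*((10 + 1² + 7*1)*(-1 - 2) + 4*(-11)) = 8*((10 + 1 + 7)*(-3) - 44) = 8*(18*(-3) - 44) = 8*(-54 - 44) = 8*(-98) = -784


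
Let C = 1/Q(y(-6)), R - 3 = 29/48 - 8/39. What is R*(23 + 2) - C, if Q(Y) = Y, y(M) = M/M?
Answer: 17467/208 ≈ 83.976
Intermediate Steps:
y(M) = 1
R = 707/208 (R = 3 + (29/48 - 8/39) = 3 + 83/208 = 707/208 ≈ 3.3990)
C = 1 (C = 1/1 = 1)
R*(23 + 2) - C = 707*(23 + 2)/208 - 1*1 = (707/208)*25 - 1 = 17675/208 - 1 = 17467/208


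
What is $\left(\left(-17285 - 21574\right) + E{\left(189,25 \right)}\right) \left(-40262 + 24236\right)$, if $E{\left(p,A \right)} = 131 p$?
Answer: $225966600$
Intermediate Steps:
$\left(\left(-17285 - 21574\right) + E{\left(189,25 \right)}\right) \left(-40262 + 24236\right) = \left(\left(-17285 - 21574\right) + 131 \cdot 189\right) \left(-40262 + 24236\right) = \left(\left(-17285 - 21574\right) + 24759\right) \left(-16026\right) = \left(-38859 + 24759\right) \left(-16026\right) = \left(-14100\right) \left(-16026\right) = 225966600$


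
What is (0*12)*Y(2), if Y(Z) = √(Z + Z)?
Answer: 0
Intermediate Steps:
Y(Z) = √2*√Z (Y(Z) = √(2*Z) = √2*√Z)
(0*12)*Y(2) = (0*12)*(√2*√2) = 0*2 = 0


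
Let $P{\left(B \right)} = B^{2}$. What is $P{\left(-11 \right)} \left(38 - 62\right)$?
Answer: $-2904$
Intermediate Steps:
$P{\left(-11 \right)} \left(38 - 62\right) = \left(-11\right)^{2} \left(38 - 62\right) = 121 \left(38 - 62\right) = 121 \left(-24\right) = -2904$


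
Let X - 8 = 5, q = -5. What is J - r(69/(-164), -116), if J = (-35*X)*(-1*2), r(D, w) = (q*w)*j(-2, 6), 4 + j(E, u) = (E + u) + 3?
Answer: -830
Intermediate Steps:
j(E, u) = -1 + E + u (j(E, u) = -4 + ((E + u) + 3) = -4 + (3 + E + u) = -1 + E + u)
X = 13 (X = 8 + 5 = 13)
r(D, w) = -15*w (r(D, w) = (-5*w)*(-1 - 2 + 6) = -5*w*3 = -15*w)
J = 910 (J = (-35*13)*(-1*2) = -455*(-2) = 910)
J - r(69/(-164), -116) = 910 - (-15)*(-116) = 910 - 1*1740 = 910 - 1740 = -830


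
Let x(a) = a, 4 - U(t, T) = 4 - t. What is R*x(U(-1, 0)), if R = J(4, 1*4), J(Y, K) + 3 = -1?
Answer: 4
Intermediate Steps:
J(Y, K) = -4 (J(Y, K) = -3 - 1 = -4)
R = -4
U(t, T) = t (U(t, T) = 4 - (4 - t) = 4 + (-4 + t) = t)
R*x(U(-1, 0)) = -4*(-1) = 4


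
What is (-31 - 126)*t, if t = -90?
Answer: 14130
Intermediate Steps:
(-31 - 126)*t = (-31 - 126)*(-90) = -157*(-90) = 14130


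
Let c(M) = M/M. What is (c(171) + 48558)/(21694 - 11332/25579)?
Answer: 1242090661/554899494 ≈ 2.2384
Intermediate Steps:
c(M) = 1
(c(171) + 48558)/(21694 - 11332/25579) = (1 + 48558)/(21694 - 11332/25579) = 48559/(21694 - 11332*1/25579) = 48559/(21694 - 11332/25579) = 48559/(554899494/25579) = 48559*(25579/554899494) = 1242090661/554899494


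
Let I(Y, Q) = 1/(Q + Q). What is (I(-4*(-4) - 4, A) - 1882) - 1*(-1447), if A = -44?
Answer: -38281/88 ≈ -435.01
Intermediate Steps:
I(Y, Q) = 1/(2*Q)
(I(-4*(-4) - 4, A) - 1882) - 1*(-1447) = ((½)/(-44) - 1882) - 1*(-1447) = ((½)*(-1/44) - 1882) + 1447 = (-1/88 - 1882) + 1447 = -165617/88 + 1447 = -38281/88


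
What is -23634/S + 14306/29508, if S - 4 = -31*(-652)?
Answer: -51022747/74566716 ≈ -0.68426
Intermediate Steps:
S = 20216 (S = 4 - 31*(-652) = 4 + 20212 = 20216)
-23634/S + 14306/29508 = -23634/20216 + 14306/29508 = -23634*1/20216 + 14306*(1/29508) = -11817/10108 + 7153/14754 = -51022747/74566716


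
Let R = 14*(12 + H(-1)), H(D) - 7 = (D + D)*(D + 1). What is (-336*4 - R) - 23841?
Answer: -25451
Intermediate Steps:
H(D) = 7 + 2*D*(1 + D) (H(D) = 7 + (D + D)*(D + 1) = 7 + (2*D)*(1 + D) = 7 + 2*D*(1 + D))
R = 266 (R = 14*(12 + (7 + 2*(-1) + 2*(-1)²)) = 14*(12 + (7 - 2 + 2*1)) = 14*(12 + (7 - 2 + 2)) = 14*(12 + 7) = 14*19 = 266)
(-336*4 - R) - 23841 = (-336*4 - 1*266) - 23841 = (-1344 - 266) - 23841 = -1610 - 23841 = -25451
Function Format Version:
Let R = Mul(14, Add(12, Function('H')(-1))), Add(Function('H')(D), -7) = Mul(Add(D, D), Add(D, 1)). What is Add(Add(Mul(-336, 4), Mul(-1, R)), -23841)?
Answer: -25451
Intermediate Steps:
Function('H')(D) = Add(7, Mul(2, D, Add(1, D))) (Function('H')(D) = Add(7, Mul(Add(D, D), Add(D, 1))) = Add(7, Mul(Mul(2, D), Add(1, D))) = Add(7, Mul(2, D, Add(1, D))))
R = 266 (R = Mul(14, Add(12, Add(7, Mul(2, -1), Mul(2, Pow(-1, 2))))) = Mul(14, Add(12, Add(7, -2, Mul(2, 1)))) = Mul(14, Add(12, Add(7, -2, 2))) = Mul(14, Add(12, 7)) = Mul(14, 19) = 266)
Add(Add(Mul(-336, 4), Mul(-1, R)), -23841) = Add(Add(Mul(-336, 4), Mul(-1, 266)), -23841) = Add(Add(-1344, -266), -23841) = Add(-1610, -23841) = -25451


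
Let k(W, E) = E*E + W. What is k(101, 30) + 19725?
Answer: 20726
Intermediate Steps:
k(W, E) = W + E² (k(W, E) = E² + W = W + E²)
k(101, 30) + 19725 = (101 + 30²) + 19725 = (101 + 900) + 19725 = 1001 + 19725 = 20726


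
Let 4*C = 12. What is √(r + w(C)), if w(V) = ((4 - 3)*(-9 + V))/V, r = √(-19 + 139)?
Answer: √(-2 + 2*√30) ≈ 2.9924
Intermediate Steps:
C = 3 (C = (¼)*12 = 3)
r = 2*√30 (r = √120 = 2*√30 ≈ 10.954)
w(V) = (-9 + V)/V (w(V) = (1*(-9 + V))/V = (-9 + V)/V)
√(r + w(C)) = √(2*√30 + (-9 + 3)/3) = √(2*√30 + (⅓)*(-6)) = √(2*√30 - 2) = √(-2 + 2*√30)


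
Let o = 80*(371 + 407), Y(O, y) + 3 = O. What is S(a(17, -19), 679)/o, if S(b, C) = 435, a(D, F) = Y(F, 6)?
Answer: 87/12448 ≈ 0.0069891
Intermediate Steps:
Y(O, y) = -3 + O
a(D, F) = -3 + F
o = 62240 (o = 80*778 = 62240)
S(a(17, -19), 679)/o = 435/62240 = 435*(1/62240) = 87/12448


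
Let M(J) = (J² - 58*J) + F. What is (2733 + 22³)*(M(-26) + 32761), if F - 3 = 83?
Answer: 468749811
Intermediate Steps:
F = 86 (F = 3 + 83 = 86)
M(J) = 86 + J² - 58*J (M(J) = (J² - 58*J) + 86 = 86 + J² - 58*J)
(2733 + 22³)*(M(-26) + 32761) = (2733 + 22³)*((86 + (-26)² - 58*(-26)) + 32761) = (2733 + 10648)*((86 + 676 + 1508) + 32761) = 13381*(2270 + 32761) = 13381*35031 = 468749811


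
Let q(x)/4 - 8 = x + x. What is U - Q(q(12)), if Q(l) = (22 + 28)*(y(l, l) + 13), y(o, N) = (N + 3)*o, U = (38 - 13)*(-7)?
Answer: -839225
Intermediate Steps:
U = -175 (U = 25*(-7) = -175)
q(x) = 32 + 8*x (q(x) = 32 + 4*(x + x) = 32 + 4*(2*x) = 32 + 8*x)
y(o, N) = o*(3 + N) (y(o, N) = (3 + N)*o = o*(3 + N))
Q(l) = 650 + 50*l*(3 + l) (Q(l) = (22 + 28)*(l*(3 + l) + 13) = 50*(13 + l*(3 + l)) = 650 + 50*l*(3 + l))
U - Q(q(12)) = -175 - (650 + 50*(32 + 8*12)*(3 + (32 + 8*12))) = -175 - (650 + 50*(32 + 96)*(3 + (32 + 96))) = -175 - (650 + 50*128*(3 + 128)) = -175 - (650 + 50*128*131) = -175 - (650 + 838400) = -175 - 1*839050 = -175 - 839050 = -839225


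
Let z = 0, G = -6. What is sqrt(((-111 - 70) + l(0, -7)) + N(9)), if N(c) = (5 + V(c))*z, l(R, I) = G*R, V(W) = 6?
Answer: I*sqrt(181) ≈ 13.454*I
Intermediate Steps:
l(R, I) = -6*R
N(c) = 0 (N(c) = (5 + 6)*0 = 11*0 = 0)
sqrt(((-111 - 70) + l(0, -7)) + N(9)) = sqrt(((-111 - 70) - 6*0) + 0) = sqrt((-181 + 0) + 0) = sqrt(-181 + 0) = sqrt(-181) = I*sqrt(181)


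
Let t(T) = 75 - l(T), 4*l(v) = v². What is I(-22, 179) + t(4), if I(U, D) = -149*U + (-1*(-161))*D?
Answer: 32168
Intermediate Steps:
l(v) = v²/4
t(T) = 75 - T²/4
I(U, D) = -149*U + 161*D
I(-22, 179) + t(4) = (-149*(-22) + 161*179) + (75 - ¼*4²) = (3278 + 28819) + (75 - ¼*16) = 32097 + (75 - 4) = 32097 + 71 = 32168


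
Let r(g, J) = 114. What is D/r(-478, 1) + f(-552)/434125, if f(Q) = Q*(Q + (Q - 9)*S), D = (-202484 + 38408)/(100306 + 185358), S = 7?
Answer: 2579340061/453302000 ≈ 5.6901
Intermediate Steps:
D = -363/632 (D = -164076/285664 = -164076*1/285664 = -363/632 ≈ -0.57437)
f(Q) = Q*(-63 + 8*Q) (f(Q) = Q*(Q + (Q - 9)*7) = Q*(Q + (-9 + Q)*7) = Q*(Q + (-63 + 7*Q)) = Q*(-63 + 8*Q))
D/r(-478, 1) + f(-552)/434125 = -363/632/114 - 552*(-63 + 8*(-552))/434125 = -363/632*1/114 - 552*(-63 - 4416)*(1/434125) = -121/24016 - 552*(-4479)*(1/434125) = -121/24016 + 2472408*(1/434125) = -121/24016 + 107496/18875 = 2579340061/453302000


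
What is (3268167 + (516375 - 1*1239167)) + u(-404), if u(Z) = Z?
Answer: 2544971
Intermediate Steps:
(3268167 + (516375 - 1*1239167)) + u(-404) = (3268167 + (516375 - 1*1239167)) - 404 = (3268167 + (516375 - 1239167)) - 404 = (3268167 - 722792) - 404 = 2545375 - 404 = 2544971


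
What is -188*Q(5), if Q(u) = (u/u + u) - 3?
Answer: -564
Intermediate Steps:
Q(u) = -2 + u (Q(u) = (1 + u) - 3 = -2 + u)
-188*Q(5) = -188*(-2 + 5) = -188*3 = -564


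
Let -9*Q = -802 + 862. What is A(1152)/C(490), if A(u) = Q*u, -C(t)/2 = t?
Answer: 384/49 ≈ 7.8367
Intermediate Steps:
Q = -20/3 (Q = -(-802 + 862)/9 = -⅑*60 = -20/3 ≈ -6.6667)
C(t) = -2*t
A(u) = -20*u/3
A(1152)/C(490) = (-20/3*1152)/((-2*490)) = -7680/(-980) = -7680*(-1/980) = 384/49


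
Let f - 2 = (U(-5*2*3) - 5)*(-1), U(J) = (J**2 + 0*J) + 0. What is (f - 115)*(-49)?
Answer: 49392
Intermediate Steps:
U(J) = J**2 (U(J) = (J**2 + 0) + 0 = J**2 + 0 = J**2)
f = -893 (f = 2 + ((-5*2*3)**2 - 5)*(-1) = 2 + ((-10*3)**2 - 5)*(-1) = 2 + ((-30)**2 - 5)*(-1) = 2 + (900 - 5)*(-1) = 2 + 895*(-1) = 2 - 895 = -893)
(f - 115)*(-49) = (-893 - 115)*(-49) = -1008*(-49) = 49392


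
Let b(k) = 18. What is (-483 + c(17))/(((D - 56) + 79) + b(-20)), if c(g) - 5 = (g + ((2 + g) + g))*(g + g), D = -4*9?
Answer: 1324/5 ≈ 264.80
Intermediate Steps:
D = -36
c(g) = 5 + 2*g*(2 + 3*g) (c(g) = 5 + (g + ((2 + g) + g))*(g + g) = 5 + (g + (2 + 2*g))*(2*g) = 5 + (2 + 3*g)*(2*g) = 5 + 2*g*(2 + 3*g))
(-483 + c(17))/(((D - 56) + 79) + b(-20)) = (-483 + (5 + 4*17 + 6*17²))/(((-36 - 56) + 79) + 18) = (-483 + (5 + 68 + 6*289))/((-92 + 79) + 18) = (-483 + (5 + 68 + 1734))/(-13 + 18) = (-483 + 1807)/5 = 1324*(⅕) = 1324/5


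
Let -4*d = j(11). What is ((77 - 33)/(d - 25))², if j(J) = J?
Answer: 30976/12321 ≈ 2.5141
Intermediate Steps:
d = -11/4 (d = -¼*11 = -11/4 ≈ -2.7500)
((77 - 33)/(d - 25))² = ((77 - 33)/(-11/4 - 25))² = (44/(-111/4))² = (44*(-4/111))² = (-176/111)² = 30976/12321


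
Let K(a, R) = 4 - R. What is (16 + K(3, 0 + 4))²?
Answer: 256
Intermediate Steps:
(16 + K(3, 0 + 4))² = (16 + (4 - (0 + 4)))² = (16 + (4 - 1*4))² = (16 + (4 - 4))² = (16 + 0)² = 16² = 256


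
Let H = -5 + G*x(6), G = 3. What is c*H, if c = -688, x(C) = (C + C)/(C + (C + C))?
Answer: 2064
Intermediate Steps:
x(C) = ⅔ (x(C) = (2*C)/(C + 2*C) = (2*C)/((3*C)) = (2*C)*(1/(3*C)) = ⅔)
H = -3 (H = -5 + 3*(⅔) = -5 + 2 = -3)
c*H = -688*(-3) = 2064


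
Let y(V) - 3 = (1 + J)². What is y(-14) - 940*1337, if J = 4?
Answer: -1256752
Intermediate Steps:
y(V) = 28 (y(V) = 3 + (1 + 4)² = 3 + 5² = 3 + 25 = 28)
y(-14) - 940*1337 = 28 - 940*1337 = 28 - 1256780 = -1256752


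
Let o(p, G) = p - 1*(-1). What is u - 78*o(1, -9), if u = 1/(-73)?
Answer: -11389/73 ≈ -156.01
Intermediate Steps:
o(p, G) = 1 + p (o(p, G) = p + 1 = 1 + p)
u = -1/73 ≈ -0.013699
u - 78*o(1, -9) = -1/73 - 78*(1 + 1) = -1/73 - 78*2 = -1/73 - 156 = -11389/73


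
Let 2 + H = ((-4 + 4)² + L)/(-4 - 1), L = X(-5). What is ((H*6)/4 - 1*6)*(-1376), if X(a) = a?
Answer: 10320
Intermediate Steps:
L = -5
H = -1 (H = -2 + ((-4 + 4)² - 5)/(-4 - 1) = -2 + (0² - 5)/(-5) = -2 + (0 - 5)*(-⅕) = -2 - 5*(-⅕) = -2 + 1 = -1)
((H*6)/4 - 1*6)*(-1376) = (-1*6/4 - 1*6)*(-1376) = (-6*¼ - 6)*(-1376) = (-3/2 - 6)*(-1376) = -15/2*(-1376) = 10320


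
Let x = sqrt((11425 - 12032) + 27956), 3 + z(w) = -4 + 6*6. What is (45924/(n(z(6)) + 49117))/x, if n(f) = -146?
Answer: 45924*sqrt(27349)/1339307879 ≈ 0.0056706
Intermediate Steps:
z(w) = 29 (z(w) = -3 + (-4 + 6*6) = -3 + (-4 + 36) = -3 + 32 = 29)
x = sqrt(27349) (x = sqrt(-607 + 27956) = sqrt(27349) ≈ 165.38)
(45924/(n(z(6)) + 49117))/x = (45924/(-146 + 49117))/(sqrt(27349)) = (45924/48971)*(sqrt(27349)/27349) = (45924*(1/48971))*(sqrt(27349)/27349) = 45924*(sqrt(27349)/27349)/48971 = 45924*sqrt(27349)/1339307879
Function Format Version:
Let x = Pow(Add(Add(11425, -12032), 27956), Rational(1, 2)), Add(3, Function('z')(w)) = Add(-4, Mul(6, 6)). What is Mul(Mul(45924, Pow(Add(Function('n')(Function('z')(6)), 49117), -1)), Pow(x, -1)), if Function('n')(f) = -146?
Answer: Mul(Rational(45924, 1339307879), Pow(27349, Rational(1, 2))) ≈ 0.0056706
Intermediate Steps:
Function('z')(w) = 29 (Function('z')(w) = Add(-3, Add(-4, Mul(6, 6))) = Add(-3, Add(-4, 36)) = Add(-3, 32) = 29)
x = Pow(27349, Rational(1, 2)) (x = Pow(Add(-607, 27956), Rational(1, 2)) = Pow(27349, Rational(1, 2)) ≈ 165.38)
Mul(Mul(45924, Pow(Add(Function('n')(Function('z')(6)), 49117), -1)), Pow(x, -1)) = Mul(Mul(45924, Pow(Add(-146, 49117), -1)), Pow(Pow(27349, Rational(1, 2)), -1)) = Mul(Mul(45924, Pow(48971, -1)), Mul(Rational(1, 27349), Pow(27349, Rational(1, 2)))) = Mul(Mul(45924, Rational(1, 48971)), Mul(Rational(1, 27349), Pow(27349, Rational(1, 2)))) = Mul(Rational(45924, 48971), Mul(Rational(1, 27349), Pow(27349, Rational(1, 2)))) = Mul(Rational(45924, 1339307879), Pow(27349, Rational(1, 2)))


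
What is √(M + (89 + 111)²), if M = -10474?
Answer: √29526 ≈ 171.83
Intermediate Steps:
√(M + (89 + 111)²) = √(-10474 + (89 + 111)²) = √(-10474 + 200²) = √(-10474 + 40000) = √29526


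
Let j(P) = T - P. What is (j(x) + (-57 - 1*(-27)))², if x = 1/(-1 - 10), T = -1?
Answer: 115600/121 ≈ 955.37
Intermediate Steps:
x = -1/11 (x = 1/(-11) = -1/11 ≈ -0.090909)
j(P) = -1 - P
(j(x) + (-57 - 1*(-27)))² = ((-1 - 1*(-1/11)) + (-57 - 1*(-27)))² = ((-1 + 1/11) + (-57 + 27))² = (-10/11 - 30)² = (-340/11)² = 115600/121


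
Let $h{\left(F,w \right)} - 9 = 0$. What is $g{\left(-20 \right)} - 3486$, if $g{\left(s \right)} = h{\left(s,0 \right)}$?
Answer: $-3477$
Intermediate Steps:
$h{\left(F,w \right)} = 9$ ($h{\left(F,w \right)} = 9 + 0 = 9$)
$g{\left(s \right)} = 9$
$g{\left(-20 \right)} - 3486 = 9 - 3486 = -3477$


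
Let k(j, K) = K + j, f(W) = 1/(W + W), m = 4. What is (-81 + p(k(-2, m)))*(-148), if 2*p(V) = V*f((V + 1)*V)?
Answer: 35927/3 ≈ 11976.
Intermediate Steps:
f(W) = 1/(2*W)
p(V) = 1/(4*(1 + V)) (p(V) = (V*(1/(2*(((V + 1)*V)))))/2 = (V*(1/(2*(((1 + V)*V)))))/2 = (V*(1/(2*((V*(1 + V))))))/2 = (V*((1/(V*(1 + V)))/2))/2 = (V*(1/(2*V*(1 + V))))/2 = (1/(2*(1 + V)))/2 = 1/(4*(1 + V)))
(-81 + p(k(-2, m)))*(-148) = (-81 + 1/(4*(1 + (4 - 2))))*(-148) = (-81 + 1/(4*(1 + 2)))*(-148) = (-81 + (1/4)/3)*(-148) = (-81 + (1/4)*(1/3))*(-148) = (-81 + 1/12)*(-148) = -971/12*(-148) = 35927/3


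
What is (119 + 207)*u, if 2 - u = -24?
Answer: 8476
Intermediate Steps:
u = 26 (u = 2 - 1*(-24) = 2 + 24 = 26)
(119 + 207)*u = (119 + 207)*26 = 326*26 = 8476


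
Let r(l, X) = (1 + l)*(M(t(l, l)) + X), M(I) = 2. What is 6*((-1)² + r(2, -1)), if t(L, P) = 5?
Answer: 24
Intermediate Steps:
r(l, X) = (1 + l)*(2 + X)
6*((-1)² + r(2, -1)) = 6*((-1)² + (2 - 1 + 2*2 - 1*2)) = 6*(1 + (2 - 1 + 4 - 2)) = 6*(1 + 3) = 6*4 = 24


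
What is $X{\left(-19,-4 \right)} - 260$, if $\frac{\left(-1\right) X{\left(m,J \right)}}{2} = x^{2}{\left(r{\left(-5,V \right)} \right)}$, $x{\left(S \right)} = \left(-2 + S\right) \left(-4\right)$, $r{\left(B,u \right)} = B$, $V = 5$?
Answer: $-1828$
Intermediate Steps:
$x{\left(S \right)} = 8 - 4 S$
$X{\left(m,J \right)} = -1568$ ($X{\left(m,J \right)} = - 2 \left(8 - -20\right)^{2} = - 2 \left(8 + 20\right)^{2} = - 2 \cdot 28^{2} = \left(-2\right) 784 = -1568$)
$X{\left(-19,-4 \right)} - 260 = -1568 - 260 = -1828$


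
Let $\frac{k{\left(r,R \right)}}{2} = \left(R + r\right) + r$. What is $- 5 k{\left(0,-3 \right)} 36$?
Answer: $1080$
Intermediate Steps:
$k{\left(r,R \right)} = 2 R + 4 r$ ($k{\left(r,R \right)} = 2 \left(\left(R + r\right) + r\right) = 2 \left(R + 2 r\right) = 2 R + 4 r$)
$- 5 k{\left(0,-3 \right)} 36 = - 5 \left(2 \left(-3\right) + 4 \cdot 0\right) 36 = - 5 \left(-6 + 0\right) 36 = \left(-5\right) \left(-6\right) 36 = 30 \cdot 36 = 1080$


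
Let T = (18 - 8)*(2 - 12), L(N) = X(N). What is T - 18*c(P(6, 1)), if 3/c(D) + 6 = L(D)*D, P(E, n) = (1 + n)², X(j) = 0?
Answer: -91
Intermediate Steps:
L(N) = 0
c(D) = -½ (c(D) = 3/(-6 + 0*D) = 3/(-6 + 0) = 3/(-6) = 3*(-⅙) = -½)
T = -100 (T = 10*(-10) = -100)
T - 18*c(P(6, 1)) = -100 - 18*(-½) = -100 + 9 = -91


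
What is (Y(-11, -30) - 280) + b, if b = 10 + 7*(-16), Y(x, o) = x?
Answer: -393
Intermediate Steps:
b = -102 (b = 10 - 112 = -102)
(Y(-11, -30) - 280) + b = (-11 - 280) - 102 = -291 - 102 = -393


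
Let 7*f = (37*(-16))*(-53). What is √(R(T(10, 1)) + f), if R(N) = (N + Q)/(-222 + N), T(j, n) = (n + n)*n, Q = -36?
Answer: √2657638830/770 ≈ 66.951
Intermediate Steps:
f = 31376/7 (f = ((37*(-16))*(-53))/7 = (-592*(-53))/7 = (⅐)*31376 = 31376/7 ≈ 4482.3)
T(j, n) = 2*n² (T(j, n) = (2*n)*n = 2*n²)
R(N) = (-36 + N)/(-222 + N) (R(N) = (N - 36)/(-222 + N) = (-36 + N)/(-222 + N))
√(R(T(10, 1)) + f) = √((-36 + 2*1²)/(-222 + 2*1²) + 31376/7) = √((-36 + 2*1)/(-222 + 2*1) + 31376/7) = √((-36 + 2)/(-222 + 2) + 31376/7) = √(-34/(-220) + 31376/7) = √(-1/220*(-34) + 31376/7) = √(17/110 + 31376/7) = √(3451479/770) = √2657638830/770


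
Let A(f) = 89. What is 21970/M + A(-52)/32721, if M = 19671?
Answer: 80070121/71517199 ≈ 1.1196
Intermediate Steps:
21970/M + A(-52)/32721 = 21970/19671 + 89/32721 = 80070121/71517199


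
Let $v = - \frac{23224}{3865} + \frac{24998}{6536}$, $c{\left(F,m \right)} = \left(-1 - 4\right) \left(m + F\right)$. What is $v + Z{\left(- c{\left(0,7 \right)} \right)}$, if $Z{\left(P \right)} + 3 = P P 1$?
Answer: $\frac{15407274643}{12630820} \approx 1219.8$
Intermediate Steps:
$c{\left(F,m \right)} = - 5 F - 5 m$ ($c{\left(F,m \right)} = - 5 \left(F + m\right) = - 5 F - 5 m$)
$v = - \frac{27587397}{12630820}$ ($v = \left(-23224\right) \frac{1}{3865} + 24998 \cdot \frac{1}{6536} = - \frac{23224}{3865} + \frac{12499}{3268} = - \frac{27587397}{12630820} \approx -2.1841$)
$Z{\left(P \right)} = -3 + P^{2}$ ($Z{\left(P \right)} = -3 + P P 1 = -3 + P^{2} \cdot 1 = -3 + P^{2}$)
$v + Z{\left(- c{\left(0,7 \right)} \right)} = - \frac{27587397}{12630820} - \left(3 - \left(- (\left(-5\right) 0 - 35)\right)^{2}\right) = - \frac{27587397}{12630820} - \left(3 - \left(- (0 - 35)\right)^{2}\right) = - \frac{27587397}{12630820} - \left(3 - \left(\left(-1\right) \left(-35\right)\right)^{2}\right) = - \frac{27587397}{12630820} - \left(3 - 35^{2}\right) = - \frac{27587397}{12630820} + \left(-3 + 1225\right) = - \frac{27587397}{12630820} + 1222 = \frac{15407274643}{12630820}$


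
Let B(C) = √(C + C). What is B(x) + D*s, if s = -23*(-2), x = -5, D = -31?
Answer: -1426 + I*√10 ≈ -1426.0 + 3.1623*I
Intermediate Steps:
B(C) = √2*√C (B(C) = √(2*C) = √2*√C)
s = 46
B(x) + D*s = √2*√(-5) - 31*46 = √2*(I*√5) - 1426 = I*√10 - 1426 = -1426 + I*√10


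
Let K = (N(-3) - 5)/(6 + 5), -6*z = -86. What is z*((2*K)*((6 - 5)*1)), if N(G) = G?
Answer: -688/33 ≈ -20.848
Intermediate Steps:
z = 43/3 (z = -⅙*(-86) = 43/3 ≈ 14.333)
K = -8/11 (K = (-3 - 5)/(6 + 5) = -8/11 ≈ -0.72727)
z*((2*K)*((6 - 5)*1)) = 43*((2*(-8/11))*((6 - 5)*1))/3 = 43*(-16/11)/3 = 43*(-16/11*1)/3 = (43/3)*(-16/11) = -688/33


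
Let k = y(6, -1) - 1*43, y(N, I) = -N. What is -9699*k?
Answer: 475251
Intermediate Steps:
k = -49 (k = -1*6 - 1*43 = -6 - 43 = -49)
-9699*k = -9699*(-49) = 475251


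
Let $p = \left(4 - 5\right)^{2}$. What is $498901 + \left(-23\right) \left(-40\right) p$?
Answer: $499821$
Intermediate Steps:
$p = 1$ ($p = \left(-1\right)^{2} = 1$)
$498901 + \left(-23\right) \left(-40\right) p = 498901 + \left(-23\right) \left(-40\right) 1 = 498901 + 920 \cdot 1 = 498901 + 920 = 499821$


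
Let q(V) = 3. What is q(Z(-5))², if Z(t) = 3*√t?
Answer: 9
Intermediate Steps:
q(Z(-5))² = 3² = 9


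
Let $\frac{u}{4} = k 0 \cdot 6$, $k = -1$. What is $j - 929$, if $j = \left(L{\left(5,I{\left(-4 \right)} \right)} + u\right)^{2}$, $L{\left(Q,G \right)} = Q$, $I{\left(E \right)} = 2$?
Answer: $-904$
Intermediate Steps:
$u = 0$ ($u = 4 \left(-1\right) 0 \cdot 6 = 4 \cdot 0 \cdot 6 = 4 \cdot 0 = 0$)
$j = 25$ ($j = \left(5 + 0\right)^{2} = 5^{2} = 25$)
$j - 929 = 25 - 929 = -904$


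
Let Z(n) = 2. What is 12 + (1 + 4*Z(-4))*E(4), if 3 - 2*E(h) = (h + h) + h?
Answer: -57/2 ≈ -28.500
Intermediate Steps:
E(h) = 3/2 - 3*h/2 (E(h) = 3/2 - ((h + h) + h)/2 = 3/2 - (2*h + h)/2 = 3/2 - 3*h/2)
12 + (1 + 4*Z(-4))*E(4) = 12 + (1 + 4*2)*(3/2 - 3/2*4) = 12 + (1 + 8)*(3/2 - 6) = 12 + 9*(-9/2) = 12 - 81/2 = -57/2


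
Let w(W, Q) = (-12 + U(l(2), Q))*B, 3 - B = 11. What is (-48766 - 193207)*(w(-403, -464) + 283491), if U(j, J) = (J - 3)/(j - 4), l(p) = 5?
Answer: -69524408279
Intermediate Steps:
B = -8 (B = 3 - 1*11 = 3 - 11 = -8)
U(j, J) = (-3 + J)/(-4 + j)
w(W, Q) = 120 - 8*Q (w(W, Q) = (-12 + (-3 + Q)/(-4 + 5))*(-8) = (-12 + (-3 + Q)/1)*(-8) = (-12 + 1*(-3 + Q))*(-8) = (-12 + (-3 + Q))*(-8) = (-15 + Q)*(-8) = 120 - 8*Q)
(-48766 - 193207)*(w(-403, -464) + 283491) = (-48766 - 193207)*((120 - 8*(-464)) + 283491) = -241973*((120 + 3712) + 283491) = -241973*(3832 + 283491) = -241973*287323 = -69524408279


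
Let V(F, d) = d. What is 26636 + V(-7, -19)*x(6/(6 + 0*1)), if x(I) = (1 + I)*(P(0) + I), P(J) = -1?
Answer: 26636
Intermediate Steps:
x(I) = (1 + I)*(-1 + I)
26636 + V(-7, -19)*x(6/(6 + 0*1)) = 26636 - 19*(-1 + (6/(6 + 0*1))**2) = 26636 - 19*(-1 + (6/(6 + 0))**2) = 26636 - 19*(-1 + (6/6)**2) = 26636 - 19*(-1 + (6*(1/6))**2) = 26636 - 19*(-1 + 1**2) = 26636 - 19*(-1 + 1) = 26636 - 19*0 = 26636 + 0 = 26636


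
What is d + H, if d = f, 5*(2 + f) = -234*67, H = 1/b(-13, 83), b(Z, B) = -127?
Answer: -1992381/635 ≈ -3137.6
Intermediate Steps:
H = -1/127 (H = 1/(-127) = -1/127 ≈ -0.0078740)
f = -15688/5 (f = -2 + (-234*67)/5 = -2 + (-1*15678)/5 = -2 + (⅕)*(-15678) = -2 - 15678/5 = -15688/5 ≈ -3137.6)
d = -15688/5 ≈ -3137.6
d + H = -15688/5 - 1/127 = -1992381/635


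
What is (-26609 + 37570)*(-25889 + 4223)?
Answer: -237481026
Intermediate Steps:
(-26609 + 37570)*(-25889 + 4223) = 10961*(-21666) = -237481026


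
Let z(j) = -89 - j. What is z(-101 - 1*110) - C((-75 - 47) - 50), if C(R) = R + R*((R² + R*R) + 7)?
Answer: 10178394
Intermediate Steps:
C(R) = R + R*(7 + 2*R²) (C(R) = R + R*((R² + R²) + 7) = R + R*(2*R² + 7) = R + R*(7 + 2*R²))
z(-101 - 1*110) - C((-75 - 47) - 50) = (-89 - (-101 - 1*110)) - 2*((-75 - 47) - 50)*(4 + ((-75 - 47) - 50)²) = (-89 - (-101 - 110)) - 2*(-122 - 50)*(4 + (-122 - 50)²) = (-89 - 1*(-211)) - 2*(-172)*(4 + (-172)²) = (-89 + 211) - 2*(-172)*(4 + 29584) = 122 - 2*(-172)*29588 = 122 - 1*(-10178272) = 122 + 10178272 = 10178394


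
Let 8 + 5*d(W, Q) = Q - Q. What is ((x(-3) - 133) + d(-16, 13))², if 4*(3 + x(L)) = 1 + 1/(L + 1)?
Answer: 30239001/1600 ≈ 18899.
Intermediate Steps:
d(W, Q) = -8/5 (d(W, Q) = -8/5 + (Q - Q)/5 = -8/5 + (⅕)*0 = -8/5 + 0 = -8/5)
x(L) = -11/4 + 1/(4*(1 + L)) (x(L) = -3 + (1 + 1/(L + 1))/4 = -3 + (1 + 1/(1 + L))/4 = -3 + (¼ + 1/(4*(1 + L))) = -11/4 + 1/(4*(1 + L)))
((x(-3) - 133) + d(-16, 13))² = (((-10 - 11*(-3))/(4*(1 - 3)) - 133) - 8/5)² = (((¼)*(-10 + 33)/(-2) - 133) - 8/5)² = (((¼)*(-½)*23 - 133) - 8/5)² = ((-23/8 - 133) - 8/5)² = (-1087/8 - 8/5)² = (-5499/40)² = 30239001/1600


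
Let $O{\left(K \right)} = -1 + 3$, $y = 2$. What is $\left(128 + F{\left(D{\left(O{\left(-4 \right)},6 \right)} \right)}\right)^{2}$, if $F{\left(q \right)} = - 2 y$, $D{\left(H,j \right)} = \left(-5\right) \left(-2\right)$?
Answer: $15376$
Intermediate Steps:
$O{\left(K \right)} = 2$
$D{\left(H,j \right)} = 10$
$F{\left(q \right)} = -4$ ($F{\left(q \right)} = \left(-2\right) 2 = -4$)
$\left(128 + F{\left(D{\left(O{\left(-4 \right)},6 \right)} \right)}\right)^{2} = \left(128 - 4\right)^{2} = 124^{2} = 15376$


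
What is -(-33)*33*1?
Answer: 1089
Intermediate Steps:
-(-33)*33*1 = -33*(-33)*1 = 1089*1 = 1089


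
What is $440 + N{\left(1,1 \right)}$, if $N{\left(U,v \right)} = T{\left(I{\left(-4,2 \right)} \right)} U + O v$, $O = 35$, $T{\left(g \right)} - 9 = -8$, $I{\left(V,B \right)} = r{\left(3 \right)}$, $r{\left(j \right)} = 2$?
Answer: $476$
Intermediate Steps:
$I{\left(V,B \right)} = 2$
$T{\left(g \right)} = 1$ ($T{\left(g \right)} = 9 - 8 = 1$)
$N{\left(U,v \right)} = U + 35 v$ ($N{\left(U,v \right)} = 1 U + 35 v = U + 35 v$)
$440 + N{\left(1,1 \right)} = 440 + \left(1 + 35 \cdot 1\right) = 440 + \left(1 + 35\right) = 440 + 36 = 476$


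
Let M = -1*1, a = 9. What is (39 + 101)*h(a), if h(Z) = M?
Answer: -140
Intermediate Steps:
M = -1
h(Z) = -1
(39 + 101)*h(a) = (39 + 101)*(-1) = 140*(-1) = -140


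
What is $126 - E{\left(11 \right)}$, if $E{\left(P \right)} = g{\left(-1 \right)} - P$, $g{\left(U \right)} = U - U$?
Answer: $137$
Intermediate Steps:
$g{\left(U \right)} = 0$
$E{\left(P \right)} = - P$ ($E{\left(P \right)} = 0 - P = - P$)
$126 - E{\left(11 \right)} = 126 - \left(-1\right) 11 = 126 - -11 = 126 + 11 = 137$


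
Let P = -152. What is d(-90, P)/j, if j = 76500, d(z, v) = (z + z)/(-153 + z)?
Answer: 1/103275 ≈ 9.6829e-6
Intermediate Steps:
d(z, v) = 2*z/(-153 + z) (d(z, v) = (2*z)/(-153 + z) = 2*z/(-153 + z))
d(-90, P)/j = (2*(-90)/(-153 - 90))/76500 = (2*(-90)/(-243))*(1/76500) = (2*(-90)*(-1/243))*(1/76500) = (20/27)*(1/76500) = 1/103275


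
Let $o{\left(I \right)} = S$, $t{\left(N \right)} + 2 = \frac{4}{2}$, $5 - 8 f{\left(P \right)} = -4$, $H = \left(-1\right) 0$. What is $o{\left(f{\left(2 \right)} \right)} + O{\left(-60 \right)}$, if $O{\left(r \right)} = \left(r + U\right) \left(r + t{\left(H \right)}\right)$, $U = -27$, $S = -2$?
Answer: $5218$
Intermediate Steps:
$H = 0$
$f{\left(P \right)} = \frac{9}{8}$ ($f{\left(P \right)} = \frac{5}{8} - - \frac{1}{2} = \frac{5}{8} + \frac{1}{2} = \frac{9}{8}$)
$t{\left(N \right)} = 0$ ($t{\left(N \right)} = -2 + \frac{4}{2} = -2 + 4 \cdot \frac{1}{2} = -2 + 2 = 0$)
$o{\left(I \right)} = -2$
$O{\left(r \right)} = r \left(-27 + r\right)$ ($O{\left(r \right)} = \left(r - 27\right) \left(r + 0\right) = \left(-27 + r\right) r = r \left(-27 + r\right)$)
$o{\left(f{\left(2 \right)} \right)} + O{\left(-60 \right)} = -2 - 60 \left(-27 - 60\right) = -2 - -5220 = -2 + 5220 = 5218$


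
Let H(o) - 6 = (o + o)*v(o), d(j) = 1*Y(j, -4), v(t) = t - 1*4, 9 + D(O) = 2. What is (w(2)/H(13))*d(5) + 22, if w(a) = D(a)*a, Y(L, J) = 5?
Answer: 521/24 ≈ 21.708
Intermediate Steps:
D(O) = -7 (D(O) = -9 + 2 = -7)
v(t) = -4 + t (v(t) = t - 4 = -4 + t)
w(a) = -7*a
d(j) = 5 (d(j) = 1*5 = 5)
H(o) = 6 + 2*o*(-4 + o) (H(o) = 6 + (o + o)*(-4 + o) = 6 + (2*o)*(-4 + o) = 6 + 2*o*(-4 + o))
(w(2)/H(13))*d(5) + 22 = ((-7*2)/(6 + 2*13*(-4 + 13)))*5 + 22 = -14/(6 + 2*13*9)*5 + 22 = -14/(6 + 234)*5 + 22 = -14/240*5 + 22 = -14*1/240*5 + 22 = -7/120*5 + 22 = -7/24 + 22 = 521/24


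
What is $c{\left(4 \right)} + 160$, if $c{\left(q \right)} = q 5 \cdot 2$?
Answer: $200$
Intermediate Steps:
$c{\left(q \right)} = 10 q$ ($c{\left(q \right)} = 5 q 2 = 10 q$)
$c{\left(4 \right)} + 160 = 10 \cdot 4 + 160 = 40 + 160 = 200$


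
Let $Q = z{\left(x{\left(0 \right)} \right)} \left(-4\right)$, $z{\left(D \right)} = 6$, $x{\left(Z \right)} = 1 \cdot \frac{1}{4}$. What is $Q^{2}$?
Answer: $576$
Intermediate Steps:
$x{\left(Z \right)} = \frac{1}{4}$ ($x{\left(Z \right)} = 1 \cdot \frac{1}{4} = \frac{1}{4}$)
$Q = -24$ ($Q = 6 \left(-4\right) = -24$)
$Q^{2} = \left(-24\right)^{2} = 576$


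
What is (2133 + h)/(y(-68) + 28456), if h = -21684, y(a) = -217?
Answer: -6517/9413 ≈ -0.69234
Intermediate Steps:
(2133 + h)/(y(-68) + 28456) = (2133 - 21684)/(-217 + 28456) = -19551/28239 = -19551*1/28239 = -6517/9413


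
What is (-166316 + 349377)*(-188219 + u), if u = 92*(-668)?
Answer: -45705755175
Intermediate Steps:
u = -61456
(-166316 + 349377)*(-188219 + u) = (-166316 + 349377)*(-188219 - 61456) = 183061*(-249675) = -45705755175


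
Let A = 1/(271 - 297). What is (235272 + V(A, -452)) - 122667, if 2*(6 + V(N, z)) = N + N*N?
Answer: 152233823/1352 ≈ 1.1260e+5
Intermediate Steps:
A = -1/26 (A = 1/(-26) = -1/26 ≈ -0.038462)
V(N, z) = -6 + N/2 + N²/2 (V(N, z) = -6 + (N + N*N)/2 = -6 + (N + N²)/2 = -6 + (N/2 + N²/2) = -6 + N/2 + N²/2)
(235272 + V(A, -452)) - 122667 = (235272 + (-6 + (½)*(-1/26) + (-1/26)²/2)) - 122667 = (235272 + (-6 - 1/52 + (½)*(1/676))) - 122667 = (235272 + (-6 - 1/52 + 1/1352)) - 122667 = (235272 - 8137/1352) - 122667 = 318079607/1352 - 122667 = 152233823/1352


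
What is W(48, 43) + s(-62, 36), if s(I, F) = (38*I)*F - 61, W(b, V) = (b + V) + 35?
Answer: -84751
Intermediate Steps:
W(b, V) = 35 + V + b (W(b, V) = (V + b) + 35 = 35 + V + b)
s(I, F) = -61 + 38*F*I (s(I, F) = 38*F*I - 61 = -61 + 38*F*I)
W(48, 43) + s(-62, 36) = (35 + 43 + 48) + (-61 + 38*36*(-62)) = 126 + (-61 - 84816) = 126 - 84877 = -84751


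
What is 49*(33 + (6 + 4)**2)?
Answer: 6517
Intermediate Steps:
49*(33 + (6 + 4)**2) = 49*(33 + 10**2) = 49*(33 + 100) = 49*133 = 6517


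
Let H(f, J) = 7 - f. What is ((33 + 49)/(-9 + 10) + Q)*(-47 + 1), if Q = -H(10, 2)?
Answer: -3910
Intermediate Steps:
Q = 3 (Q = -(7 - 1*10) = -(7 - 10) = -1*(-3) = 3)
((33 + 49)/(-9 + 10) + Q)*(-47 + 1) = ((33 + 49)/(-9 + 10) + 3)*(-47 + 1) = (82/1 + 3)*(-46) = (82*1 + 3)*(-46) = (82 + 3)*(-46) = 85*(-46) = -3910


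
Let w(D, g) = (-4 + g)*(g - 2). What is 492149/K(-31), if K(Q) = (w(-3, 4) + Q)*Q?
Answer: 492149/961 ≈ 512.12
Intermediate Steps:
w(D, g) = (-4 + g)*(-2 + g)
K(Q) = Q² (K(Q) = ((8 + 4² - 6*4) + Q)*Q = ((8 + 16 - 24) + Q)*Q = (0 + Q)*Q = Q*Q = Q²)
492149/K(-31) = 492149/((-31)²) = 492149/961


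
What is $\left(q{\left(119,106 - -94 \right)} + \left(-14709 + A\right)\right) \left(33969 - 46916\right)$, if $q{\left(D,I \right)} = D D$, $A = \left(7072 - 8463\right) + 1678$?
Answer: $3379167$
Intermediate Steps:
$A = 287$ ($A = -1391 + 1678 = 287$)
$q{\left(D,I \right)} = D^{2}$
$\left(q{\left(119,106 - -94 \right)} + \left(-14709 + A\right)\right) \left(33969 - 46916\right) = \left(119^{2} + \left(-14709 + 287\right)\right) \left(33969 - 46916\right) = \left(14161 - 14422\right) \left(-12947\right) = \left(-261\right) \left(-12947\right) = 3379167$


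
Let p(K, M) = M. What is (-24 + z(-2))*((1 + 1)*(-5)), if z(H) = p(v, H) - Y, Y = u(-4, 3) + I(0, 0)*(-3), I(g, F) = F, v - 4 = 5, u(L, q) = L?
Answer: 220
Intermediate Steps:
v = 9 (v = 4 + 5 = 9)
Y = -4 (Y = -4 + 0*(-3) = -4 + 0 = -4)
z(H) = 4 + H (z(H) = H - 1*(-4) = H + 4 = 4 + H)
(-24 + z(-2))*((1 + 1)*(-5)) = (-24 + (4 - 2))*((1 + 1)*(-5)) = (-24 + 2)*(2*(-5)) = -22*(-10) = 220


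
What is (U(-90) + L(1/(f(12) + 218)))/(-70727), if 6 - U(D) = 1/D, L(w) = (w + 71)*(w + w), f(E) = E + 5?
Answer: -6576041/70306174350 ≈ -9.3534e-5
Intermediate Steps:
f(E) = 5 + E
L(w) = 2*w*(71 + w) (L(w) = (71 + w)*(2*w) = 2*w*(71 + w))
U(D) = 6 - 1/D
(U(-90) + L(1/(f(12) + 218)))/(-70727) = ((6 - 1/(-90)) + 2*(71 + 1/((5 + 12) + 218))/((5 + 12) + 218))/(-70727) = ((6 - 1*(-1/90)) + 2*(71 + 1/(17 + 218))/(17 + 218))*(-1/70727) = ((6 + 1/90) + 2*(71 + 1/235)/235)*(-1/70727) = (541/90 + 2*(1/235)*(71 + 1/235))*(-1/70727) = (541/90 + 2*(1/235)*(16686/235))*(-1/70727) = (541/90 + 33372/55225)*(-1/70727) = (6576041/994050)*(-1/70727) = -6576041/70306174350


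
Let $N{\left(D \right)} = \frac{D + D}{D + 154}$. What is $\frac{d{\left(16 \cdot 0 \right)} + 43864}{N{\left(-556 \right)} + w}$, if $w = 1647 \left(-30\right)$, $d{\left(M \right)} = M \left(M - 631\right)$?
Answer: $- \frac{4408332}{4965427} \approx -0.8878$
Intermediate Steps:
$d{\left(M \right)} = M \left(-631 + M\right)$
$w = -49410$
$N{\left(D \right)} = \frac{2 D}{154 + D}$
$\frac{d{\left(16 \cdot 0 \right)} + 43864}{N{\left(-556 \right)} + w} = \frac{16 \cdot 0 \left(-631 + 16 \cdot 0\right) + 43864}{2 \left(-556\right) \frac{1}{154 - 556} - 49410} = \frac{0 \left(-631 + 0\right) + 43864}{2 \left(-556\right) \frac{1}{-402} - 49410} = \frac{0 \left(-631\right) + 43864}{2 \left(-556\right) \left(- \frac{1}{402}\right) - 49410} = \frac{0 + 43864}{\frac{556}{201} - 49410} = \frac{43864}{- \frac{9930854}{201}} = 43864 \left(- \frac{201}{9930854}\right) = - \frac{4408332}{4965427}$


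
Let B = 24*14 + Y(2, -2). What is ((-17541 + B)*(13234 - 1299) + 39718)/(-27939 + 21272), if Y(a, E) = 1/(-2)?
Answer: 410615849/13334 ≈ 30795.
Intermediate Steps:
Y(a, E) = -½
B = 671/2 (B = 24*14 - ½ = 336 - ½ = 671/2 ≈ 335.50)
((-17541 + B)*(13234 - 1299) + 39718)/(-27939 + 21272) = ((-17541 + 671/2)*(13234 - 1299) + 39718)/(-27939 + 21272) = (-34411/2*11935 + 39718)/(-6667) = (-410695285/2 + 39718)*(-1/6667) = -410615849/2*(-1/6667) = 410615849/13334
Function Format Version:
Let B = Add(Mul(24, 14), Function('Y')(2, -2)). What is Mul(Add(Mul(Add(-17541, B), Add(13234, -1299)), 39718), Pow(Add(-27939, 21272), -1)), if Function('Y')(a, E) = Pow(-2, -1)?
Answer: Rational(410615849, 13334) ≈ 30795.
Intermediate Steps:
Function('Y')(a, E) = Rational(-1, 2)
B = Rational(671, 2) (B = Add(Mul(24, 14), Rational(-1, 2)) = Add(336, Rational(-1, 2)) = Rational(671, 2) ≈ 335.50)
Mul(Add(Mul(Add(-17541, B), Add(13234, -1299)), 39718), Pow(Add(-27939, 21272), -1)) = Mul(Add(Mul(Add(-17541, Rational(671, 2)), Add(13234, -1299)), 39718), Pow(Add(-27939, 21272), -1)) = Mul(Add(Mul(Rational(-34411, 2), 11935), 39718), Pow(-6667, -1)) = Mul(Add(Rational(-410695285, 2), 39718), Rational(-1, 6667)) = Mul(Rational(-410615849, 2), Rational(-1, 6667)) = Rational(410615849, 13334)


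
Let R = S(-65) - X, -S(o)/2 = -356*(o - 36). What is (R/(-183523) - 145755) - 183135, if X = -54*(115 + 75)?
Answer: -60358817818/183523 ≈ -3.2889e+5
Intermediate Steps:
S(o) = -25632 + 712*o (S(o) = -(-712)*(o - 36) = -(-712)*(-36 + o) = -2*(12816 - 356*o) = -25632 + 712*o)
X = -10260 (X = -54*190 = -10260)
R = -61652 (R = (-25632 + 712*(-65)) - 1*(-10260) = (-25632 - 46280) + 10260 = -71912 + 10260 = -61652)
(R/(-183523) - 145755) - 183135 = (-61652/(-183523) - 145755) - 183135 = (-61652*(-1/183523) - 145755) - 183135 = (61652/183523 - 145755) - 183135 = -26749333213/183523 - 183135 = -60358817818/183523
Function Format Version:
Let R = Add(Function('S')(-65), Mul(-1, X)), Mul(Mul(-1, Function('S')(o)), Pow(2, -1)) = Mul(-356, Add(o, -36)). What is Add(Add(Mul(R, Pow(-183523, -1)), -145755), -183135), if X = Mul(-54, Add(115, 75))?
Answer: Rational(-60358817818, 183523) ≈ -3.2889e+5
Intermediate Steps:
Function('S')(o) = Add(-25632, Mul(712, o)) (Function('S')(o) = Mul(-2, Mul(-356, Add(o, -36))) = Mul(-2, Mul(-356, Add(-36, o))) = Mul(-2, Add(12816, Mul(-356, o))) = Add(-25632, Mul(712, o)))
X = -10260 (X = Mul(-54, 190) = -10260)
R = -61652 (R = Add(Add(-25632, Mul(712, -65)), Mul(-1, -10260)) = Add(Add(-25632, -46280), 10260) = Add(-71912, 10260) = -61652)
Add(Add(Mul(R, Pow(-183523, -1)), -145755), -183135) = Add(Add(Mul(-61652, Pow(-183523, -1)), -145755), -183135) = Add(Add(Mul(-61652, Rational(-1, 183523)), -145755), -183135) = Add(Add(Rational(61652, 183523), -145755), -183135) = Add(Rational(-26749333213, 183523), -183135) = Rational(-60358817818, 183523)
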